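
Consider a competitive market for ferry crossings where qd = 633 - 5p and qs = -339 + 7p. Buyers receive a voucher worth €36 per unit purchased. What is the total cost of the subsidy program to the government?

Government cost = €11988

Pre-subsidy: 633 - 5p = -339 + 7p gives p* = 81, q* = 228.
With the rebate, buyers effectively pay pb = ps − 36, where ps is the price sellers receive.
Demand in terms of ps becomes qd = 633 − 5(ps − 36) = 813 - 5ps. Setting this equal to supply: 813 - 5ps = -339 + 7ps, so ps = 96.
Buyers pay pb = 96 − 36 = 60; q' = -339 + 7·96 = 333.
Government outlay = subsidy × quantity = 36 × 333 = 11988.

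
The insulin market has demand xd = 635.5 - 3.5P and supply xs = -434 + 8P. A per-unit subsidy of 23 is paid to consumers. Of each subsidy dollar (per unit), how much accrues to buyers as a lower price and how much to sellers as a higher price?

Pre-subsidy: 635.5 - 3.5P = -434 + 8P gives P* = 93, x* = 310.
With the rebate, buyers effectively pay Pb = Ps − 23, where Ps is the price sellers receive.
Demand in terms of Ps becomes xd = 635.5 − 3.5(Ps − 23) = 716 - 3.5Ps. Setting this equal to supply: 716 - 3.5Ps = -434 + 8Ps, so Ps = 100.
Buyers pay Pb = 100 − 23 = 77; x' = -434 + 8·100 = 366.
Buyers' price falls by P* − Pb = 93 − 77 = 16; sellers' price rises by Ps − P* = 100 − 93 = 7.

Buyers gain 16 per unit; sellers gain 7 per unit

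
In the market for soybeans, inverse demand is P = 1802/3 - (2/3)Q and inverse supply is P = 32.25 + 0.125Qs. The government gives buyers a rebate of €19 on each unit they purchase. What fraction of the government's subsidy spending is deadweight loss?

Pre-subsidy: 1802/3 - (2/3)Q = 32.25 + 0.125Q gives Q* = 718 and P* = 122.
With the rebate, buyers effectively pay Pb = Ps − 19, where Ps is the price sellers receive.
On the curves, Pb = 1802/3 - (2/3)Q and Ps = 32.25 + 0.125Q; the wedge Ps − Pb = 19 gives 32.25 + 0.125Q − (1802/3 - (2/3)Q) = 19, so Q' = 742.
Then Pb = 1802/3 − (2/3)·742 = 106 and Ps = 32.25 + 0.125·742 = 125.
ΔCS = ½(718 + 742)(122 − 106) = 11680; ΔPS = ½(718 + 742)(125 − 122) = 2190.
Government spending = 19 × 742 = 14098.
DWL = ½ × 19 × (742 − 718) = 228; fraction = 228 / 14098 = 6/371.

DWL / government spending = 6/371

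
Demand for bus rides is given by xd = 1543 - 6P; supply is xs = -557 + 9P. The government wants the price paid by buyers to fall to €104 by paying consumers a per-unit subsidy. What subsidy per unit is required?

Required subsidy s = €60 per unit

At a buyer price of 104, quantity demanded is 1543 − 6·104 = 919.
Sellers supply 919 only when they receive Ps with -557 + 9·Ps = 919, i.e. Ps = 164.
s = Ps − Pb = 164 − 104 = 60.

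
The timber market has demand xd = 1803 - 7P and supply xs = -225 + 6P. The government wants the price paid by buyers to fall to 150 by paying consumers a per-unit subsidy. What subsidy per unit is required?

At a buyer price of 150, quantity demanded is 1803 − 7·150 = 753.
Sellers supply 753 only when they receive Ps with -225 + 6·Ps = 753, i.e. Ps = 163.
s = Ps − Pb = 163 − 150 = 13.

Required subsidy s = 13 per unit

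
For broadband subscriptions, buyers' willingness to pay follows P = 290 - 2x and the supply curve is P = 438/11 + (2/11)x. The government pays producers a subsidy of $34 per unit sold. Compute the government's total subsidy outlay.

Government cost = $4428.5

Pre-subsidy: 290 - 2x = 438/11 + (2/11)x gives x* = 344/3 and P* = 182/3.
With the subsidy, sellers receive Ps = Pb + 34 for each unit, where Pb is the price buyers pay.
On the curves, Pb = 290 - 2x and Ps = 438/11 + (2/11)x; the wedge Ps − Pb = 34 gives 438/11 + (2/11)x − (290 - 2x) = 34, so x' = 130.25.
Then Pb = 290 − 2·130.25 = 29.5 and Ps = 438/11 + (2/11)·130.25 = 63.5.
Government outlay = subsidy × quantity = 34 × 130.25 = 4428.5.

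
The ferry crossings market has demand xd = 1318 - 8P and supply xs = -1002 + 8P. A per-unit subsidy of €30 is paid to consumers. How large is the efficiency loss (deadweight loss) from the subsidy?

Deadweight loss = €1800

Pre-subsidy: 1318 - 8P = -1002 + 8P gives P* = 145, x* = 158.
With the rebate, buyers effectively pay Pb = Ps − 30, where Ps is the price sellers receive.
Demand in terms of Ps becomes xd = 1318 − 8(Ps − 30) = 1558 - 8Ps. Setting this equal to supply: 1558 - 8Ps = -1002 + 8Ps, so Ps = 160.
Buyers pay Pb = 160 − 30 = 130; x' = -1002 + 8·160 = 278.
The subsidy expands output by 278 − 158 = 120 past the efficient level; on those units the gap between marginal cost and willingness to pay runs from 0 up to 30.
DWL = ½ × 30 × 120 = 1800.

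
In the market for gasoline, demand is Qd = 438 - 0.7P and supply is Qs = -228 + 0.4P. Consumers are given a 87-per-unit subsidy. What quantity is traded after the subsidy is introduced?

Q' = 1998/55

Pre-subsidy: 438 - 0.7P = -228 + 0.4P gives P* = 6660/11, Q* = 156/11.
With the rebate, buyers effectively pay Pb = Ps − 87, where Ps is the price sellers receive.
Demand in terms of Ps becomes Qd = 438 − 0.7(Ps − 87) = 498.9 - 0.7Ps. Setting this equal to supply: 498.9 - 0.7Ps = -228 + 0.4Ps, so Ps = 7269/11.
Buyers pay Pb = 7269/11 − 87 = 6312/11; Q' = -228 + 0.4·(7269/11) = 1998/55.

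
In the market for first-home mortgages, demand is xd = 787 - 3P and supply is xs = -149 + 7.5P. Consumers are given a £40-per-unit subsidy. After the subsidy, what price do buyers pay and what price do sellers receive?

Buyers pay 424/7; sellers receive 704/7

Pre-subsidy: 787 - 3P = -149 + 7.5P gives P* = 624/7, x* = 3637/7.
With the rebate, buyers effectively pay Pb = Ps − 40, where Ps is the price sellers receive.
Demand in terms of Ps becomes xd = 787 − 3(Ps − 40) = 907 - 3Ps. Setting this equal to supply: 907 - 3Ps = -149 + 7.5Ps, so Ps = 704/7.
Buyers pay Pb = 704/7 − 40 = 424/7; x' = -149 + 7.5·(704/7) = 4237/7.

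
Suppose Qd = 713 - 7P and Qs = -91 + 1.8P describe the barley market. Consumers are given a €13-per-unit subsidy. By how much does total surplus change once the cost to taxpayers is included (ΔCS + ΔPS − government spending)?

Net change in total surplus = -10647/88

Pre-subsidy: 713 - 7P = -91 + 1.8P gives P* = 1005/11, Q* = 808/11.
With the rebate, buyers effectively pay Pb = Ps − 13, where Ps is the price sellers receive.
Demand in terms of Ps becomes Qd = 713 − 7(Ps − 13) = 804 - 7Ps. Setting this equal to supply: 804 - 7Ps = -91 + 1.8Ps, so Ps = 4475/44.
Buyers pay Pb = 4475/44 − 13 = 3903/44; Q' = -91 + 1.8·(4475/44) = 4051/44.
ΔCS = ½(808/11 + 4051/44)(1005/11 − 3903/44) = 852111/3872; ΔPS = ½(808/11 + 4051/44)(4475/44 − 1005/11) = 3313765/3872.
Government spending = 13 × 4051/44 = 52663/44.
Net change = 852111/3872 + 3313765/3872 − 52663/44 = -10647/88. The loss equals the DWL triangle ½·13·819/44.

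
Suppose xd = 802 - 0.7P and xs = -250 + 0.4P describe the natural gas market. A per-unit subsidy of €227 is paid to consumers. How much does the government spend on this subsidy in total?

Government cost = 2376236/55

Pre-subsidy: 802 - 0.7P = -250 + 0.4P gives P* = 10520/11, x* = 1458/11.
With the rebate, buyers effectively pay Pb = Ps − 227, where Ps is the price sellers receive.
Demand in terms of Ps becomes xd = 802 − 0.7(Ps − 227) = 960.9 - 0.7Ps. Setting this equal to supply: 960.9 - 0.7Ps = -250 + 0.4Ps, so Ps = 12109/11.
Buyers pay Pb = 12109/11 − 227 = 9612/11; x' = -250 + 0.4·(12109/11) = 10468/55.
Government outlay = subsidy × quantity = 227 × 10468/55 = 2376236/55.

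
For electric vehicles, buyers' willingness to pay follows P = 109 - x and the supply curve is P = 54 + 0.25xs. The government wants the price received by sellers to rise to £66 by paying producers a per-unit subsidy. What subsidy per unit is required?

Required subsidy s = £5 per unit

At a seller price of 66, quantity supplied is -216 + 4·66 = 48.
Buyers absorb 48 only when they pay Pb = 109 − 1·48 = 61.
s = Ps − Pb = 66 − 61 = 5.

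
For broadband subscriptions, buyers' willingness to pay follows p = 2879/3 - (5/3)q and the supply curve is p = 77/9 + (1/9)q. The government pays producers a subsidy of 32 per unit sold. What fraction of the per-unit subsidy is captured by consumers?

Pre-subsidy: 2879/3 - (5/3)q = 77/9 + (1/9)q gives q* = 535 and p* = 68.
With the subsidy, sellers receive ps = pb + 32 for each unit, where pb is the price buyers pay.
On the curves, pb = 2879/3 - (5/3)q and ps = 77/9 + (1/9)q; the wedge ps − pb = 32 gives 77/9 + (1/9)q − (2879/3 - (5/3)q) = 32, so q' = 553.
Then pb = 2879/3 − (5/3)·553 = 38 and ps = 77/9 + (1/9)·553 = 70.
Buyers' price falls by p* − pb = 68 − 38 = 30; sellers' price rises by ps − p* = 70 − 68 = 2.
So consumers capture 30/32 = 0.9375 of each unit of subsidy.

Consumer share = 0.9375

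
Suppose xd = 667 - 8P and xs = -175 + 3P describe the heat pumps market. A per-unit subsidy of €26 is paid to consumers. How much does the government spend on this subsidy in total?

Government cost = 31850/11

Pre-subsidy: 667 - 8P = -175 + 3P gives P* = 842/11, x* = 601/11.
With the rebate, buyers effectively pay Pb = Ps − 26, where Ps is the price sellers receive.
Demand in terms of Ps becomes xd = 667 − 8(Ps − 26) = 875 - 8Ps. Setting this equal to supply: 875 - 8Ps = -175 + 3Ps, so Ps = 1050/11.
Buyers pay Pb = 1050/11 − 26 = 764/11; x' = -175 + 3·(1050/11) = 1225/11.
Government outlay = subsidy × quantity = 26 × 1225/11 = 31850/11.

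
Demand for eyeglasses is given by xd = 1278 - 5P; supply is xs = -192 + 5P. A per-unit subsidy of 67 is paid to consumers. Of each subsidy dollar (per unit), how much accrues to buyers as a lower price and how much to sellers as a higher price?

Pre-subsidy: 1278 - 5P = -192 + 5P gives P* = 147, x* = 543.
With the rebate, buyers effectively pay Pb = Ps − 67, where Ps is the price sellers receive.
Demand in terms of Ps becomes xd = 1278 − 5(Ps − 67) = 1613 - 5Ps. Setting this equal to supply: 1613 - 5Ps = -192 + 5Ps, so Ps = 180.5.
Buyers pay Pb = 180.5 − 67 = 113.5; x' = -192 + 5·180.5 = 710.5.
Buyers' price falls by P* − Pb = 147 − 113.5 = 33.5; sellers' price rises by Ps − P* = 180.5 − 147 = 33.5.

Buyers gain 33.5 per unit; sellers gain 33.5 per unit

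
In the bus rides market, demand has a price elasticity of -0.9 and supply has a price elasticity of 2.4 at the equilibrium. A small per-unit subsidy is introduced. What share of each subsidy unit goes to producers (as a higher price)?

For a small subsidy around the equilibrium, the benefit split depends on the relative slopes, which at a point are proportional to the elasticities.
Buyer share = εs/(εs + |εd|) = 2.4/(2.4 + 0.9) = 8/11; seller share = |εd|/(εs + |εd|) = 3/11.
So producers capture 3/11 of the subsidy.

Producer share = 3/11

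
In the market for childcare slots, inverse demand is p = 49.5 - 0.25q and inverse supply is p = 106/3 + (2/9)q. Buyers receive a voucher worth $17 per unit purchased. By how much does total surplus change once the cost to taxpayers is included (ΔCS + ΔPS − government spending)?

Net change in total surplus = -$306

Pre-subsidy: 49.5 - 0.25q = 106/3 + (2/9)q gives q* = 30 and p* = 42.
With the rebate, buyers effectively pay pb = ps − 17, where ps is the price sellers receive.
On the curves, pb = 49.5 - 0.25q and ps = 106/3 + (2/9)q; the wedge ps − pb = 17 gives 106/3 + (2/9)q − (49.5 - 0.25q) = 17, so q' = 66.
Then pb = 49.5 − 0.25·66 = 33 and ps = 106/3 + (2/9)·66 = 50.
ΔCS = ½(30 + 66)(42 − 33) = 432; ΔPS = ½(30 + 66)(50 − 42) = 384.
Government spending = 17 × 66 = 1122.
Net change = 432 + 384 − 1122 = -306. The loss equals the DWL triangle ½·17·36.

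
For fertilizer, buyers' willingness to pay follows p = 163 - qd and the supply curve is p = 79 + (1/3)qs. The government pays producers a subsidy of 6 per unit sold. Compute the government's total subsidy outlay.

Pre-subsidy: 163 - q = 79 + (1/3)q gives q* = 63 and p* = 100.
With the subsidy, sellers receive ps = pb + 6 for each unit, where pb is the price buyers pay.
On the curves, pb = 163 - q and ps = 79 + (1/3)q; the wedge ps − pb = 6 gives 79 + (1/3)q − (163 - q) = 6, so q' = 67.5.
Then pb = 163 − 1·67.5 = 95.5 and ps = 79 + (1/3)·67.5 = 101.5.
Government outlay = subsidy × quantity = 6 × 67.5 = 405.

Government cost = 405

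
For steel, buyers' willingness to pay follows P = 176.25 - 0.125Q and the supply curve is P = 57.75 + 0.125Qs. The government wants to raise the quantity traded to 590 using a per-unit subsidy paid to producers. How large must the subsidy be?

At Q = 590, from the demand curve buyers pay Pb = 176.25 − 0.125·590 = 102.5; from the supply curve sellers need Ps = 57.75 + 0.125·590 = 131.5.
The subsidy must fill the gap: s = Ps − Pb = 131.5 − 102.5 = 29.

Required subsidy s = 29 per unit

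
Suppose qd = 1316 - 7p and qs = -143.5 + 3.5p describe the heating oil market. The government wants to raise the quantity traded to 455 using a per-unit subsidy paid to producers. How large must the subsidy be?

Required subsidy s = 48 per unit

At q = 455, invert demand for the buyer price: pb = (1316 − 455)/7 = 123; invert supply for the seller price: ps = (455 − (-143.5))/3.5 = 171.
The subsidy must fill the gap: s = ps − pb = 171 − 123 = 48.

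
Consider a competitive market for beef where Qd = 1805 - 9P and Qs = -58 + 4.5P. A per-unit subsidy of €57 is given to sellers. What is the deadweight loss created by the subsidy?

Deadweight loss = €4873.5

Pre-subsidy: 1805 - 9P = -58 + 4.5P gives P* = 138, Q* = 563.
With the subsidy, sellers receive Ps = Pb + 57 for each unit, where Pb is the price buyers pay.
Supply in terms of Pb becomes Qs = -58 + 4.5(Pb + 57) = 198.5 + 4.5Pb. Setting this equal to demand: 1805 - 9Pb = 198.5 + 4.5Pb, so Pb = 119.
Sellers receive Ps = 119 + 57 = 176; Q' = 1805 − 9·119 = 734.
The subsidy expands output by 734 − 563 = 171 past the efficient level; on those units the gap between marginal cost and willingness to pay runs from 0 up to 57.
DWL = ½ × 57 × 171 = 4873.5.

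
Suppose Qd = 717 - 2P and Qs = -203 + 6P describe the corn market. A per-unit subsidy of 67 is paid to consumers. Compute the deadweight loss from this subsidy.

Deadweight loss = 3366.75

Pre-subsidy: 717 - 2P = -203 + 6P gives P* = 115, Q* = 487.
With the rebate, buyers effectively pay Pb = Ps − 67, where Ps is the price sellers receive.
Demand in terms of Ps becomes Qd = 717 − 2(Ps − 67) = 851 - 2Ps. Setting this equal to supply: 851 - 2Ps = -203 + 6Ps, so Ps = 131.75.
Buyers pay Pb = 131.75 − 67 = 64.75; Q' = -203 + 6·131.75 = 587.5.
The subsidy expands output by 587.5 − 487 = 100.5 past the efficient level; on those units the gap between marginal cost and willingness to pay runs from 0 up to 67.
DWL = ½ × 67 × 100.5 = 3366.75.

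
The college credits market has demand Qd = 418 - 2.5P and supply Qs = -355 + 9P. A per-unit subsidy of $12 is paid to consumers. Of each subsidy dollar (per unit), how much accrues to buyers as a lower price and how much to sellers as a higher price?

Buyers gain 216/23 per unit; sellers gain 60/23 per unit

Pre-subsidy: 418 - 2.5P = -355 + 9P gives P* = 1546/23, Q* = 5749/23.
With the rebate, buyers effectively pay Pb = Ps − 12, where Ps is the price sellers receive.
Demand in terms of Ps becomes Qd = 418 − 2.5(Ps − 12) = 448 - 2.5Ps. Setting this equal to supply: 448 - 2.5Ps = -355 + 9Ps, so Ps = 1606/23.
Buyers pay Pb = 1606/23 − 12 = 1330/23; Q' = -355 + 9·(1606/23) = 6289/23.
Buyers' price falls by P* − Pb = 1546/23 − 1330/23 = 216/23; sellers' price rises by Ps − P* = 1606/23 − 1546/23 = 60/23.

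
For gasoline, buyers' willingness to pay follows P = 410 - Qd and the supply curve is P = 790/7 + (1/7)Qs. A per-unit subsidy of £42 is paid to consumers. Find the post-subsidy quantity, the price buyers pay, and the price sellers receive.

Pre-subsidy: 410 - Q = 790/7 + (1/7)Q gives Q* = 260 and P* = 150.
With the rebate, buyers effectively pay Pb = Ps − 42, where Ps is the price sellers receive.
On the curves, Pb = 410 - Q and Ps = 790/7 + (1/7)Q; the wedge Ps − Pb = 42 gives 790/7 + (1/7)Q − (410 - Q) = 42, so Q' = 296.75.
Then Pb = 410 − 1·296.75 = 113.25 and Ps = 790/7 + (1/7)·296.75 = 155.25.

Q' = 296.75; buyers pay £113.25; sellers receive £155.25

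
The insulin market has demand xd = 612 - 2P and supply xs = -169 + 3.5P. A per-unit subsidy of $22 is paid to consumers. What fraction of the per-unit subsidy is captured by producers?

Pre-subsidy: 612 - 2P = -169 + 3.5P gives P* = 142, x* = 328.
With the rebate, buyers effectively pay Pb = Ps − 22, where Ps is the price sellers receive.
Demand in terms of Ps becomes xd = 612 − 2(Ps − 22) = 656 - 2Ps. Setting this equal to supply: 656 - 2Ps = -169 + 3.5Ps, so Ps = 150.
Buyers pay Pb = 150 − 22 = 128; x' = -169 + 3.5·150 = 356.
Buyers' price falls by P* − Pb = 142 − 128 = 14; sellers' price rises by Ps − P* = 150 − 142 = 8.
So producers capture 8/22 = 4/11 of each unit of subsidy.

Producer share = 4/11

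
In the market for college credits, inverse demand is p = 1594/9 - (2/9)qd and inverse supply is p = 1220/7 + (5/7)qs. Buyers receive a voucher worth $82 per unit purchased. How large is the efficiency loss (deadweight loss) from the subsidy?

Pre-subsidy: 1594/9 - (2/9)q = 1220/7 + (5/7)q gives q* = 178/59 and p* = 10410/59.
With the rebate, buyers effectively pay pb = ps − 82, where ps is the price sellers receive.
On the curves, pb = 1594/9 - (2/9)q and ps = 1220/7 + (5/7)q; the wedge ps − pb = 82 gives 1220/7 + (5/7)q − (1594/9 - (2/9)q) = 82, so q' = 5344/59.
Then pb = 1594/9 − (2/9)·(5344/59) = 9262/59 and ps = 1220/7 + (5/7)·(5344/59) = 14100/59.
The subsidy expands output by 5344/59 − 178/59 = 5166/59 past the efficient level; on those units the gap between marginal cost and willingness to pay runs from 0 up to 82.
DWL = ½ × 82 × 5166/59 = 211806/59.

Deadweight loss = 211806/59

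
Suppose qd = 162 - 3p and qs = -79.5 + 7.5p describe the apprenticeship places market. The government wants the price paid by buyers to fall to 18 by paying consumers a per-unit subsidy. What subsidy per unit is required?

Required subsidy s = 7 per unit

At a buyer price of 18, quantity demanded is 162 − 3·18 = 108.
Sellers supply 108 only when they receive ps with -79.5 + 7.5·ps = 108, i.e. ps = 25.
s = ps − pb = 25 − 18 = 7.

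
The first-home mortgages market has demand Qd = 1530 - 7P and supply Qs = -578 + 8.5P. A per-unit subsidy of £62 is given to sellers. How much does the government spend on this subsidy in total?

Pre-subsidy: 1530 - 7P = -578 + 8.5P gives P* = 136, Q* = 578.
With the subsidy, sellers receive Ps = Pb + 62 for each unit, where Pb is the price buyers pay.
Supply in terms of Pb becomes Qs = -578 + 8.5(Pb + 62) = -51 + 8.5Pb. Setting this equal to demand: 1530 - 7Pb = -51 + 8.5Pb, so Pb = 102.
Sellers receive Ps = 102 + 62 = 164; Q' = 1530 − 7·102 = 816.
Government outlay = subsidy × quantity = 62 × 816 = 50592.

Government cost = £50592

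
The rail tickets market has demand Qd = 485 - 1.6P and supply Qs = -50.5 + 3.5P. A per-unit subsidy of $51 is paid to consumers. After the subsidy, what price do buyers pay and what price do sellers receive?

Buyers pay $70; sellers receive $121

Pre-subsidy: 485 - 1.6P = -50.5 + 3.5P gives P* = 105, Q* = 317.
With the rebate, buyers effectively pay Pb = Ps − 51, where Ps is the price sellers receive.
Demand in terms of Ps becomes Qd = 485 − 1.6(Ps − 51) = 566.6 - 1.6Ps. Setting this equal to supply: 566.6 - 1.6Ps = -50.5 + 3.5Ps, so Ps = 121.
Buyers pay Pb = 121 − 51 = 70; Q' = -50.5 + 3.5·121 = 373.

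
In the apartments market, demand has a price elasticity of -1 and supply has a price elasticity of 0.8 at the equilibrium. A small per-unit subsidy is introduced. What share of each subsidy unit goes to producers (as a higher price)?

For a small subsidy around the equilibrium, the benefit split depends on the relative slopes, which at a point are proportional to the elasticities.
Buyer share = εs/(εs + |εd|) = 0.8/(0.8 + 1) = 4/9; seller share = |εd|/(εs + |εd|) = 5/9.
So producers capture 5/9 of the subsidy.

Producer share = 5/9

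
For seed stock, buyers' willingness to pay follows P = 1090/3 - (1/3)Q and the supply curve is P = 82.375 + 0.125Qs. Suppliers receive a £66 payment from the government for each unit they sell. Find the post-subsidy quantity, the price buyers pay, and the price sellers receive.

Pre-subsidy: 1090/3 - (1/3)Q = 82.375 + 0.125Q gives Q* = 613 and P* = 159.
With the subsidy, sellers receive Ps = Pb + 66 for each unit, where Pb is the price buyers pay.
On the curves, Pb = 1090/3 - (1/3)Q and Ps = 82.375 + 0.125Q; the wedge Ps − Pb = 66 gives 82.375 + 0.125Q − (1090/3 - (1/3)Q) = 66, so Q' = 757.
Then Pb = 1090/3 − (1/3)·757 = 111 and Ps = 82.375 + 0.125·757 = 177.

Q' = 757; buyers pay £111; sellers receive £177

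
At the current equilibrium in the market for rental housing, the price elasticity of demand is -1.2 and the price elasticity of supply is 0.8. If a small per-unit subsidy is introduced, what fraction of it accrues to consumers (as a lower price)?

Consumer share = 0.4

For a small subsidy around the equilibrium, the benefit split depends on the relative slopes, which at a point are proportional to the elasticities.
Buyer share = εs/(εs + |εd|) = 0.8/(0.8 + 1.2) = 0.4; seller share = |εd|/(εs + |εd|) = 0.6.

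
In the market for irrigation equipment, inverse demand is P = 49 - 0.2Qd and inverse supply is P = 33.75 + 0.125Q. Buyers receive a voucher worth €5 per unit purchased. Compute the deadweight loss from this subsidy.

Deadweight loss = 500/13

Pre-subsidy: 49 - 0.2Q = 33.75 + 0.125Q gives Q* = 610/13 and P* = 515/13.
With the rebate, buyers effectively pay Pb = Ps − 5, where Ps is the price sellers receive.
On the curves, Pb = 49 - 0.2Q and Ps = 33.75 + 0.125Q; the wedge Ps − Pb = 5 gives 33.75 + 0.125Q − (49 - 0.2Q) = 5, so Q' = 810/13.
Then Pb = 49 − 0.2·(810/13) = 475/13 and Ps = 33.75 + 0.125·(810/13) = 540/13.
The subsidy expands output by 810/13 − 610/13 = 200/13 past the efficient level; on those units the gap between marginal cost and willingness to pay runs from 0 up to 5.
DWL = ½ × 5 × 200/13 = 500/13.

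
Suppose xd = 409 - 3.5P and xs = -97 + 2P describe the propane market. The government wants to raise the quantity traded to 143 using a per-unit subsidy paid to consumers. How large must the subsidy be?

At x = 143, invert demand for the buyer price: Pb = (409 − 143)/3.5 = 76; invert supply for the seller price: Ps = (143 − (-97))/2 = 120.
The subsidy must fill the gap: s = Ps − Pb = 120 − 76 = 44.

Required subsidy s = 44 per unit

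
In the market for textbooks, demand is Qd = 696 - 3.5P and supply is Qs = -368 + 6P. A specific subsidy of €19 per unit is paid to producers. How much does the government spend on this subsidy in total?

Government cost = €6574

Pre-subsidy: 696 - 3.5P = -368 + 6P gives P* = 112, Q* = 304.
With the subsidy, sellers receive Ps = Pb + 19 for each unit, where Pb is the price buyers pay.
Supply in terms of Pb becomes Qs = -368 + 6(Pb + 19) = -254 + 6Pb. Setting this equal to demand: 696 - 3.5Pb = -254 + 6Pb, so Pb = 100.
Sellers receive Ps = 100 + 19 = 119; Q' = 696 − 3.5·100 = 346.
Government outlay = subsidy × quantity = 19 × 346 = 6574.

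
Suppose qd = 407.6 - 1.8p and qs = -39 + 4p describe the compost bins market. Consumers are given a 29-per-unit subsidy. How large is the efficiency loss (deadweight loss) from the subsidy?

Deadweight loss = 522

Pre-subsidy: 407.6 - 1.8p = -39 + 4p gives p* = 77, q* = 269.
With the rebate, buyers effectively pay pb = ps − 29, where ps is the price sellers receive.
Demand in terms of ps becomes qd = 407.6 − 1.8(ps − 29) = 459.8 - 1.8ps. Setting this equal to supply: 459.8 - 1.8ps = -39 + 4ps, so ps = 86.
Buyers pay pb = 86 − 29 = 57; q' = -39 + 4·86 = 305.
The subsidy expands output by 305 − 269 = 36 past the efficient level; on those units the gap between marginal cost and willingness to pay runs from 0 up to 29.
DWL = ½ × 29 × 36 = 522.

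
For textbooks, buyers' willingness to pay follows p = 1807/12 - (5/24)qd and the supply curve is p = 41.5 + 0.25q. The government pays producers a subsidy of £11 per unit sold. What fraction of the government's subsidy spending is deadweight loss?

DWL / government spending = 6/131

Pre-subsidy: 1807/12 - (5/24)q = 41.5 + 0.25q gives q* = 238 and p* = 101.
With the subsidy, sellers receive ps = pb + 11 for each unit, where pb is the price buyers pay.
On the curves, pb = 1807/12 - (5/24)q and ps = 41.5 + 0.25q; the wedge ps − pb = 11 gives 41.5 + 0.25q − (1807/12 - (5/24)q) = 11, so q' = 262.
Then pb = 1807/12 − (5/24)·262 = 96 and ps = 41.5 + 0.25·262 = 107.
ΔCS = ½(238 + 262)(101 − 96) = 1250; ΔPS = ½(238 + 262)(107 − 101) = 1500.
Government spending = 11 × 262 = 2882.
DWL = ½ × 11 × (262 − 238) = 132; fraction = 132 / 2882 = 6/131.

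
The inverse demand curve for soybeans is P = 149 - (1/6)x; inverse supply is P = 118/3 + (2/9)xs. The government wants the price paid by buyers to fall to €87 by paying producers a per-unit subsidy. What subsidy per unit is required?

At a buyer price of 87, quantity demanded is 894 − 6·87 = 372.
Sellers supply 372 only when they receive Ps = 118/3 + (2/9)·372 = 122.
s = Ps − Pb = 122 − 87 = 35.

Required subsidy s = €35 per unit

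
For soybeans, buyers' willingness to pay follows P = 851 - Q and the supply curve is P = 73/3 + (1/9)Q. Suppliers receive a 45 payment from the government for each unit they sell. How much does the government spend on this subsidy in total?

Government cost = 35302.5

Pre-subsidy: 851 - Q = 73/3 + (1/9)Q gives Q* = 744 and P* = 107.
With the subsidy, sellers receive Ps = Pb + 45 for each unit, where Pb is the price buyers pay.
On the curves, Pb = 851 - Q and Ps = 73/3 + (1/9)Q; the wedge Ps − Pb = 45 gives 73/3 + (1/9)Q − (851 - Q) = 45, so Q' = 784.5.
Then Pb = 851 − 1·784.5 = 66.5 and Ps = 73/3 + (1/9)·784.5 = 111.5.
Government outlay = subsidy × quantity = 45 × 784.5 = 35302.5.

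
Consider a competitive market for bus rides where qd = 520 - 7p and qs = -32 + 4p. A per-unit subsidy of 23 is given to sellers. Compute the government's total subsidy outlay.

Pre-subsidy: 520 - 7p = -32 + 4p gives p* = 552/11, q* = 1856/11.
With the subsidy, sellers receive ps = pb + 23 for each unit, where pb is the price buyers pay.
Supply in terms of pb becomes qs = -32 + 4(pb + 23) = 60 + 4pb. Setting this equal to demand: 520 - 7pb = 60 + 4pb, so pb = 460/11.
Sellers receive ps = 460/11 + 23 = 713/11; q' = 520 − 7·(460/11) = 2500/11.
Government outlay = subsidy × quantity = 23 × 2500/11 = 57500/11.

Government cost = 57500/11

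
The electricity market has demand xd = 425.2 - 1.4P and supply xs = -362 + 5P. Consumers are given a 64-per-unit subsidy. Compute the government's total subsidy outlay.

Government cost = 20672

Pre-subsidy: 425.2 - 1.4P = -362 + 5P gives P* = 123, x* = 253.
With the rebate, buyers effectively pay Pb = Ps − 64, where Ps is the price sellers receive.
Demand in terms of Ps becomes xd = 425.2 − 1.4(Ps − 64) = 514.8 - 1.4Ps. Setting this equal to supply: 514.8 - 1.4Ps = -362 + 5Ps, so Ps = 137.
Buyers pay Pb = 137 − 64 = 73; x' = -362 + 5·137 = 323.
Government outlay = subsidy × quantity = 64 × 323 = 20672.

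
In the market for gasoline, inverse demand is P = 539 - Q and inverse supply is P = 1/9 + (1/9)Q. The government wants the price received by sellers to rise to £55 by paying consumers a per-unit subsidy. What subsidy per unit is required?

At a seller price of 55, quantity supplied is -1 + 9·55 = 494.
Buyers absorb 494 only when they pay Pb = 539 − 1·494 = 45.
s = Ps − Pb = 55 − 45 = 10.

Required subsidy s = £10 per unit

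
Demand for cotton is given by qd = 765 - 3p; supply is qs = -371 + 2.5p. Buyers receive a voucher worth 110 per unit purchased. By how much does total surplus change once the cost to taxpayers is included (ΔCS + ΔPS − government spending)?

Pre-subsidy: 765 - 3p = -371 + 2.5p gives p* = 2272/11, q* = 1599/11.
With the rebate, buyers effectively pay pb = ps − 110, where ps is the price sellers receive.
Demand in terms of ps becomes qd = 765 − 3(ps − 110) = 1095 - 3ps. Setting this equal to supply: 1095 - 3ps = -371 + 2.5ps, so ps = 2932/11.
Buyers pay pb = 2932/11 − 110 = 1722/11; q' = -371 + 2.5·(2932/11) = 3249/11.
ΔCS = ½(1599/11 + 3249/11)(2272/11 − 1722/11) = 121200/11; ΔPS = ½(1599/11 + 3249/11)(2932/11 − 2272/11) = 145440/11.
Government spending = 110 × 3249/11 = 32490.
Net change = 121200/11 + 145440/11 − 32490 = -8250. The loss equals the DWL triangle ½·110·150.

Net change in total surplus = -8250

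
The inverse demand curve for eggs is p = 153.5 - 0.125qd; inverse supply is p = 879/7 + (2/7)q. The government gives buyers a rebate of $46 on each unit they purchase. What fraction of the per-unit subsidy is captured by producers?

Pre-subsidy: 153.5 - 0.125q = 879/7 + (2/7)q gives q* = 68 and p* = 145.
With the rebate, buyers effectively pay pb = ps − 46, where ps is the price sellers receive.
On the curves, pb = 153.5 - 0.125q and ps = 879/7 + (2/7)q; the wedge ps − pb = 46 gives 879/7 + (2/7)q − (153.5 - 0.125q) = 46, so q' = 180.
Then pb = 153.5 − 0.125·180 = 131 and ps = 879/7 + (2/7)·180 = 177.
Buyers' price falls by p* − pb = 145 − 131 = 14; sellers' price rises by ps − p* = 177 − 145 = 32.
So producers capture 32/46 = 16/23 of each unit of subsidy.

Producer share = 16/23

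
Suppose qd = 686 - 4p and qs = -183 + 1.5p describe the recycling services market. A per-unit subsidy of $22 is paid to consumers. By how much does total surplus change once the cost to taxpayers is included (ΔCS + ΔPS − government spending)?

Net change in total surplus = -$264

Pre-subsidy: 686 - 4p = -183 + 1.5p gives p* = 158, q* = 54.
With the rebate, buyers effectively pay pb = ps − 22, where ps is the price sellers receive.
Demand in terms of ps becomes qd = 686 − 4(ps − 22) = 774 - 4ps. Setting this equal to supply: 774 - 4ps = -183 + 1.5ps, so ps = 174.
Buyers pay pb = 174 − 22 = 152; q' = -183 + 1.5·174 = 78.
ΔCS = ½(54 + 78)(158 − 152) = 396; ΔPS = ½(54 + 78)(174 − 158) = 1056.
Government spending = 22 × 78 = 1716.
Net change = 396 + 1056 − 1716 = -264. The loss equals the DWL triangle ½·22·24.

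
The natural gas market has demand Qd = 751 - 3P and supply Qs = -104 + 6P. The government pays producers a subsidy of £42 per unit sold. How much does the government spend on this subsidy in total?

Government cost = £23100

Pre-subsidy: 751 - 3P = -104 + 6P gives P* = 95, Q* = 466.
With the subsidy, sellers receive Ps = Pb + 42 for each unit, where Pb is the price buyers pay.
Supply in terms of Pb becomes Qs = -104 + 6(Pb + 42) = 148 + 6Pb. Setting this equal to demand: 751 - 3Pb = 148 + 6Pb, so Pb = 67.
Sellers receive Ps = 67 + 42 = 109; Q' = 751 − 3·67 = 550.
Government outlay = subsidy × quantity = 42 × 550 = 23100.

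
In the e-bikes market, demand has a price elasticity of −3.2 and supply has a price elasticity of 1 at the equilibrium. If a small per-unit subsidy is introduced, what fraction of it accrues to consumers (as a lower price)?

For a small subsidy around the equilibrium, the benefit split depends on the relative slopes, which at a point are proportional to the elasticities.
Buyer share = εs/(εs + |εd|) = 1/(1 + 3.2) = 5/21; seller share = |εd|/(εs + |εd|) = 16/21.

Consumer share = 5/21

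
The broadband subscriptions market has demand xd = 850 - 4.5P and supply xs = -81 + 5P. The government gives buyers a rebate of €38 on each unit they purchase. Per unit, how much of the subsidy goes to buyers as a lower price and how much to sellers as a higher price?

Pre-subsidy: 850 - 4.5P = -81 + 5P gives P* = 98, x* = 409.
With the rebate, buyers effectively pay Pb = Ps − 38, where Ps is the price sellers receive.
Demand in terms of Ps becomes xd = 850 − 4.5(Ps − 38) = 1021 - 4.5Ps. Setting this equal to supply: 1021 - 4.5Ps = -81 + 5Ps, so Ps = 116.
Buyers pay Pb = 116 − 38 = 78; x' = -81 + 5·116 = 499.
Buyers' price falls by P* − Pb = 98 − 78 = 20; sellers' price rises by Ps − P* = 116 − 98 = 18.

Buyers gain €20 per unit; sellers gain €18 per unit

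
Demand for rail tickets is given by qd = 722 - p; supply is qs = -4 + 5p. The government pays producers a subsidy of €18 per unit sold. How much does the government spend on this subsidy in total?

Pre-subsidy: 722 - p = -4 + 5p gives p* = 121, q* = 601.
With the subsidy, sellers receive ps = pb + 18 for each unit, where pb is the price buyers pay.
Supply in terms of pb becomes qs = -4 + 5(pb + 18) = 86 + 5pb. Setting this equal to demand: 722 - pb = 86 + 5pb, so pb = 106.
Sellers receive ps = 106 + 18 = 124; q' = 722 − 1·106 = 616.
Government outlay = subsidy × quantity = 18 × 616 = 11088.

Government cost = €11088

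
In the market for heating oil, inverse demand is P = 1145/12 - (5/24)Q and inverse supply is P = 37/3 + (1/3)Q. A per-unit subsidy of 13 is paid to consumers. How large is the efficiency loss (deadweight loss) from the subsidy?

Pre-subsidy: 1145/12 - (5/24)Q = 37/3 + (1/3)Q gives Q* = 1994/13 and P* = 825/13.
With the rebate, buyers effectively pay Pb = Ps − 13, where Ps is the price sellers receive.
On the curves, Pb = 1145/12 - (5/24)Q and Ps = 37/3 + (1/3)Q; the wedge Ps − Pb = 13 gives 37/3 + (1/3)Q − (1145/12 - (5/24)Q) = 13, so Q' = 2306/13.
Then Pb = 1145/12 − (5/24)·(2306/13) = 760/13 and Ps = 37/3 + (1/3)·(2306/13) = 929/13.
The subsidy expands output by 2306/13 − 1994/13 = 24 past the efficient level; on those units the gap between marginal cost and willingness to pay runs from 0 up to 13.
DWL = ½ × 13 × 24 = 156.

Deadweight loss = 156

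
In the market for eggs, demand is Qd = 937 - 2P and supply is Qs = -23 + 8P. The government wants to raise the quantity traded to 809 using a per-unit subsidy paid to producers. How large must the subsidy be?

At Q = 809, invert demand for the buyer price: Pb = (937 − 809)/2 = 64; invert supply for the seller price: Ps = (809 − (-23))/8 = 104.
The subsidy must fill the gap: s = Ps − Pb = 104 − 64 = 40.

Required subsidy s = 40 per unit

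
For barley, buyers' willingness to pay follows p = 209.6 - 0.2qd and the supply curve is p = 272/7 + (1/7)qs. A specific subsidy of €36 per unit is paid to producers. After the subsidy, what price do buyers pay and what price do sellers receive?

Pre-subsidy: 209.6 - 0.2q = 272/7 + (1/7)q gives q* = 498 and p* = 110.
With the subsidy, sellers receive ps = pb + 36 for each unit, where pb is the price buyers pay.
On the curves, pb = 209.6 - 0.2q and ps = 272/7 + (1/7)q; the wedge ps − pb = 36 gives 272/7 + (1/7)q − (209.6 - 0.2q) = 36, so q' = 603.
Then pb = 209.6 − 0.2·603 = 89 and ps = 272/7 + (1/7)·603 = 125.

Buyers pay €89; sellers receive €125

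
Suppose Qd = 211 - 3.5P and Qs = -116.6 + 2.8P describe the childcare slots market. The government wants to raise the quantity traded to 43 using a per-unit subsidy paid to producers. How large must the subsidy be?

Required subsidy s = 9 per unit

At Q = 43, invert demand for the buyer price: Pb = (211 − 43)/3.5 = 48; invert supply for the seller price: Ps = (43 − (-116.6))/2.8 = 57.
The subsidy must fill the gap: s = Ps − Pb = 57 − 48 = 9.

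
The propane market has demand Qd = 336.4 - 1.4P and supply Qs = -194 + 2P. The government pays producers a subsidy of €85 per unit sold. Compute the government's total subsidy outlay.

Pre-subsidy: 336.4 - 1.4P = -194 + 2P gives P* = 156, Q* = 118.
With the subsidy, sellers receive Ps = Pb + 85 for each unit, where Pb is the price buyers pay.
Supply in terms of Pb becomes Qs = -194 + 2(Pb + 85) = -24 + 2Pb. Setting this equal to demand: 336.4 - 1.4Pb = -24 + 2Pb, so Pb = 106.
Sellers receive Ps = 106 + 85 = 191; Q' = 336.4 − 1.4·106 = 188.
Government outlay = subsidy × quantity = 85 × 188 = 15980.

Government cost = €15980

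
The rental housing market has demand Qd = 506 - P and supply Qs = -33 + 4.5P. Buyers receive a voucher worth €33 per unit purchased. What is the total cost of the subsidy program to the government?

Pre-subsidy: 506 - P = -33 + 4.5P gives P* = 98, Q* = 408.
With the rebate, buyers effectively pay Pb = Ps − 33, where Ps is the price sellers receive.
Demand in terms of Ps becomes Qd = 506 − 1(Ps − 33) = 539 - Ps. Setting this equal to supply: 539 - Ps = -33 + 4.5Ps, so Ps = 104.
Buyers pay Pb = 104 − 33 = 71; Q' = -33 + 4.5·104 = 435.
Government outlay = subsidy × quantity = 33 × 435 = 14355.

Government cost = €14355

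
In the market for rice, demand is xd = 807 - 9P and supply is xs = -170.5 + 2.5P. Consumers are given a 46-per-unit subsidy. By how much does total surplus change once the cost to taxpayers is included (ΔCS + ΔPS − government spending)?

Net change in total surplus = -2070

Pre-subsidy: 807 - 9P = -170.5 + 2.5P gives P* = 85, x* = 42.
With the rebate, buyers effectively pay Pb = Ps − 46, where Ps is the price sellers receive.
Demand in terms of Ps becomes xd = 807 − 9(Ps − 46) = 1221 - 9Ps. Setting this equal to supply: 1221 - 9Ps = -170.5 + 2.5Ps, so Ps = 121.
Buyers pay Pb = 121 − 46 = 75; x' = -170.5 + 2.5·121 = 132.
ΔCS = ½(42 + 132)(85 − 75) = 870; ΔPS = ½(42 + 132)(121 − 85) = 3132.
Government spending = 46 × 132 = 6072.
Net change = 870 + 3132 − 6072 = -2070. The loss equals the DWL triangle ½·46·90.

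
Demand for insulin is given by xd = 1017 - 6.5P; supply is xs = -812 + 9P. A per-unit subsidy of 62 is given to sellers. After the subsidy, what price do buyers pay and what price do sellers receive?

Pre-subsidy: 1017 - 6.5P = -812 + 9P gives P* = 118, x* = 250.
With the subsidy, sellers receive Ps = Pb + 62 for each unit, where Pb is the price buyers pay.
Supply in terms of Pb becomes xs = -812 + 9(Pb + 62) = -254 + 9Pb. Setting this equal to demand: 1017 - 6.5Pb = -254 + 9Pb, so Pb = 82.
Sellers receive Ps = 82 + 62 = 144; x' = 1017 − 6.5·82 = 484.

Buyers pay 82; sellers receive 144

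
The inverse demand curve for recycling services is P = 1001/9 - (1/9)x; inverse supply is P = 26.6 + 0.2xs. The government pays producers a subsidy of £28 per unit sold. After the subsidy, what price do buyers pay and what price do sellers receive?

Buyers pay £71; sellers receive £99

Pre-subsidy: 1001/9 - (1/9)x = 26.6 + 0.2x gives x* = 272 and P* = 81.
With the subsidy, sellers receive Ps = Pb + 28 for each unit, where Pb is the price buyers pay.
On the curves, Pb = 1001/9 - (1/9)x and Ps = 26.6 + 0.2x; the wedge Ps − Pb = 28 gives 26.6 + 0.2x − (1001/9 - (1/9)x) = 28, so x' = 362.
Then Pb = 1001/9 − (1/9)·362 = 71 and Ps = 26.6 + 0.2·362 = 99.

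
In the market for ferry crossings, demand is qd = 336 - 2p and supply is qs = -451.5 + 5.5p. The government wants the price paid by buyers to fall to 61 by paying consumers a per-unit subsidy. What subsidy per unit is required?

Required subsidy s = 60 per unit

At a buyer price of 61, quantity demanded is 336 − 2·61 = 214.
Sellers supply 214 only when they receive ps with -451.5 + 5.5·ps = 214, i.e. ps = 121.
s = ps − pb = 121 − 61 = 60.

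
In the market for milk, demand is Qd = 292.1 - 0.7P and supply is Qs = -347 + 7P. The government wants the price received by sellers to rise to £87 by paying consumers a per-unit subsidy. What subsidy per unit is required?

At a seller price of 87, quantity supplied is -347 + 7·87 = 262.
Buyers absorb 262 only when they pay Pb with 292.1 − 0.7·Pb = 262, i.e. Pb = 43.
s = Ps − Pb = 87 − 43 = 44.

Required subsidy s = £44 per unit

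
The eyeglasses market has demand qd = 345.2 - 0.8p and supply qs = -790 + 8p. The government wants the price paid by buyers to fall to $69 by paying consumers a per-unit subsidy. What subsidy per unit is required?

At a buyer price of 69, quantity demanded is 345.2 − 0.8·69 = 290.
Sellers supply 290 only when they receive ps with -790 + 8·ps = 290, i.e. ps = 135.
s = ps − pb = 135 − 69 = 66.

Required subsidy s = $66 per unit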